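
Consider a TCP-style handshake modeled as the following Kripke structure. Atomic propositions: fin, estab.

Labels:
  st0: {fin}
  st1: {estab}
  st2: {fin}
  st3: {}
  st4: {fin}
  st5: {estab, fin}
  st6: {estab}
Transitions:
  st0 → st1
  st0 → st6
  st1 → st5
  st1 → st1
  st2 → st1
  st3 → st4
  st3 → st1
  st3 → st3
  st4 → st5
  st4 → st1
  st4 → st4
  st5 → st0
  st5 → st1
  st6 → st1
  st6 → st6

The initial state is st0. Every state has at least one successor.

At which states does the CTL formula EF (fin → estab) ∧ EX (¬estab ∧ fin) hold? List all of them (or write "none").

{st3, st4, st5}

States satisfying fin → estab: {st1, st3, st5, st6}.
States satisfying EF (fin → estab): {st0, st1, st2, st3, st4, st5, st6}.
States satisfying ¬estab ∧ fin: {st0, st2, st4}.
States satisfying EX (¬estab ∧ fin): {st3, st4, st5}.
States satisfying EF (fin → estab) ∧ EX (¬estab ∧ fin): {st3, st4, st5}.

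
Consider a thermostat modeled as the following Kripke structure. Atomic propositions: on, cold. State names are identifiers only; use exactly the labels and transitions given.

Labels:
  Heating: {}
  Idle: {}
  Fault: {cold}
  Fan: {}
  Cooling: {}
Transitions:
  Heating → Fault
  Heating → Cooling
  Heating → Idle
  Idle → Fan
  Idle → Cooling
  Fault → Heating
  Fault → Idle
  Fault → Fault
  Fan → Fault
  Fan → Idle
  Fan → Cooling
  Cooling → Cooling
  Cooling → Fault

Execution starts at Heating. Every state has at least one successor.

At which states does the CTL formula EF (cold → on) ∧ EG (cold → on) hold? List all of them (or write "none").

{Heating, Idle, Fan, Cooling}

States satisfying cold → on: {Heating, Idle, Fan, Cooling}.
States satisfying EF (cold → on): {Heating, Idle, Fault, Fan, Cooling}.
States satisfying EG (cold → on): {Heating, Idle, Fan, Cooling}.
States satisfying EF (cold → on) ∧ EG (cold → on): {Heating, Idle, Fan, Cooling}.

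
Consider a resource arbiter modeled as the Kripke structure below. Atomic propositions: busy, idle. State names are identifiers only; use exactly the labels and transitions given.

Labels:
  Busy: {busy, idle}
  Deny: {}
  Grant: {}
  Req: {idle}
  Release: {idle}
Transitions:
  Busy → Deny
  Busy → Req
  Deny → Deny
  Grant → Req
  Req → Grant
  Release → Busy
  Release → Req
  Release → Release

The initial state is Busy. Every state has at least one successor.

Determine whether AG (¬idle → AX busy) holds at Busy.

No

States satisfying ¬idle → AX busy: {Busy, Req, Release}.
States satisfying AG (¬idle → AX busy): ∅.
Deny is reachable from Busy and violates ¬idle → AX busy, so AG fails at Busy.
Busy ∉ Sat(AG (¬idle → AX busy)).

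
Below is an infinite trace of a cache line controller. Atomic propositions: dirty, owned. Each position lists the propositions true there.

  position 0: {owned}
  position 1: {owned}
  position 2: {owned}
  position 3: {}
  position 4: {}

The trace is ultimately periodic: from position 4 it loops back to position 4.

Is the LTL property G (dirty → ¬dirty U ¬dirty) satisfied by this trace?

dirty → ¬dirty U ¬dirty holds at every position 0..4, and those are all positions ever visited, so G (dirty → ¬dirty U ¬dirty) holds.

Holds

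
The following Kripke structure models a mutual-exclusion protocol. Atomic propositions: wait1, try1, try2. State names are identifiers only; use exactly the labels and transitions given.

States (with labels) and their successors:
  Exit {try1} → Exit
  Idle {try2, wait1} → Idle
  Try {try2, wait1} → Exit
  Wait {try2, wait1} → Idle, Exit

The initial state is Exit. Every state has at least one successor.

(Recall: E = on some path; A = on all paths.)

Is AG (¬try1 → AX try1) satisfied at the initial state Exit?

Yes

States satisfying ¬try1 → AX try1: {Exit, Try}.
States satisfying AG (¬try1 → AX try1): {Exit, Try}.
Every state reachable from Exit satisfies ¬try1 → AX try1.
Exit ∈ Sat(AG (¬try1 → AX try1)).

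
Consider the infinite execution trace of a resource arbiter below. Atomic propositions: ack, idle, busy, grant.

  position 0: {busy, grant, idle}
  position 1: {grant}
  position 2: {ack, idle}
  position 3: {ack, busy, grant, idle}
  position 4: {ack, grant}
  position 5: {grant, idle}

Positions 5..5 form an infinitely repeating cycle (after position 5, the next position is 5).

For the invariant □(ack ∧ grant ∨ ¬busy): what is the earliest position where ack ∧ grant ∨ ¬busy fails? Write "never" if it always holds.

0

At position 0 the labels are {busy, grant, idle}, so ack ∧ grant ∨ ¬busy is false there. This is the first violation.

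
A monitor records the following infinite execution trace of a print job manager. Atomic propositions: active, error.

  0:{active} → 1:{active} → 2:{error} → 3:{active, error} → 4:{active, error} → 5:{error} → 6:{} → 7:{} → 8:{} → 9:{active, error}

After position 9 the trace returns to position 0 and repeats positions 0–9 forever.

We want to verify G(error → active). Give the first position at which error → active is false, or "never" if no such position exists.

2

Check error → active at each position in order: 0 ✓, 1 ✓.
At position 2 the labels are {error}, so error → active is false there. This is the first violation.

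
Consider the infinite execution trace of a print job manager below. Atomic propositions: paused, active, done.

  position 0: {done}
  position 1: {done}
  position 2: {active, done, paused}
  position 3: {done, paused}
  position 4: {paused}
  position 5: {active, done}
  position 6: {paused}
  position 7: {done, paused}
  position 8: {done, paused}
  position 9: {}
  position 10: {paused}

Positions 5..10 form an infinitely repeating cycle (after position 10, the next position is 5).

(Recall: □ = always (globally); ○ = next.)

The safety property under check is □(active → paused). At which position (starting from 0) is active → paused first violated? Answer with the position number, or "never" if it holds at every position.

Check active → paused at each position in order: 0 ✓, 1 ✓, 2 ✓, 3 ✓, 4 ✓.
At position 5 the labels are {active, done}, so active → paused is false there. This is the first violation.

5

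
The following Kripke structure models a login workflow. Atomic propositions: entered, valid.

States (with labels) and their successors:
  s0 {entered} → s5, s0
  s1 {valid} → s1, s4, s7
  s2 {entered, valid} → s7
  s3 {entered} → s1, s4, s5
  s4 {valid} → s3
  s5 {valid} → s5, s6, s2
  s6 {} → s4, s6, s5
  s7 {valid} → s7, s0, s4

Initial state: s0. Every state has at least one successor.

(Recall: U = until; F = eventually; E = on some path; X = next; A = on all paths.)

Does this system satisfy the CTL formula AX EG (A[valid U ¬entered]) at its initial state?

Does not hold

States satisfying EG (A[valid U ¬entered]): {s1, s2, s5, s6, s7}.
States satisfying AX EG (A[valid U ¬entered]): {s2, s5}.
s0 ∉ Sat(AX EG (A[valid U ¬entered])).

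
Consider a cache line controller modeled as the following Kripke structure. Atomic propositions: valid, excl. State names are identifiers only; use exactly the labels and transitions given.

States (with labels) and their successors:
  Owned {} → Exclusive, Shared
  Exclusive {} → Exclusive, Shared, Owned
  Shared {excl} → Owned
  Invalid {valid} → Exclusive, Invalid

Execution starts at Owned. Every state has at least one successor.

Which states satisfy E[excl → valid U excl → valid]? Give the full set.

States satisfying excl → valid: {Owned, Exclusive, Invalid}.
States satisfying E[excl → valid U excl → valid]: {Owned, Exclusive, Invalid}.

{Owned, Exclusive, Invalid}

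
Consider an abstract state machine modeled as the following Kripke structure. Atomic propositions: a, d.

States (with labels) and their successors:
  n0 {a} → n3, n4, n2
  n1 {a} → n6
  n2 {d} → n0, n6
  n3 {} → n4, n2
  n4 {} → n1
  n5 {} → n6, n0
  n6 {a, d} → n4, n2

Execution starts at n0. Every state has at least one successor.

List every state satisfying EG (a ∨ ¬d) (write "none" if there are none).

States satisfying a ∨ ¬d: {n0, n1, n3, n4, n5, n6}.
States satisfying EG (a ∨ ¬d): {n0, n1, n3, n4, n5, n6}.

{n0, n1, n3, n4, n5, n6}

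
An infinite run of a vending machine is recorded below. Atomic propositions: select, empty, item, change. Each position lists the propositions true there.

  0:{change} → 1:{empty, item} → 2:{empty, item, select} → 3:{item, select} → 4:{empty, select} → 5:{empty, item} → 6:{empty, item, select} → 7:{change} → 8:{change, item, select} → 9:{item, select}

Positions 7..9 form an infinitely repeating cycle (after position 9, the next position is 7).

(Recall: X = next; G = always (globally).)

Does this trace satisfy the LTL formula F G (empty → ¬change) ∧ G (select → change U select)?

G (empty → ¬change) holds at position 0, which is reachable from 0, so F G (empty → ¬change) holds.
select → change U select holds at every position 0..9, and those are all positions ever visited, so G (select → change U select) holds.
Positions where select holds: 2, 3, 4, 6, 8, 9.
Check change U select at each: 2→ok, 3→ok, 4→ok, 6→ok, 8→ok, 9→ok.
At position 0: F G (empty → ¬change) is true; G (select → change U select) is true; so F G (empty → ¬change) ∧ G (select → change U select) is true.

Yes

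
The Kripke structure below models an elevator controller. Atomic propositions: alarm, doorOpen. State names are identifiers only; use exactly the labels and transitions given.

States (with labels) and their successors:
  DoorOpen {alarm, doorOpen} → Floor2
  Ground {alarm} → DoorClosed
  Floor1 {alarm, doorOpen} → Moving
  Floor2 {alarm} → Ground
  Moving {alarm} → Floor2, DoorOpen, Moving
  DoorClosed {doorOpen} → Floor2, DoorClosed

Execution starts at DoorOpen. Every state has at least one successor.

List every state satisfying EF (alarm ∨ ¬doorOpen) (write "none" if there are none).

{DoorOpen, Ground, Floor1, Floor2, Moving, DoorClosed}

States satisfying alarm ∨ ¬doorOpen: {DoorOpen, Ground, Floor1, Floor2, Moving}.
States satisfying EF (alarm ∨ ¬doorOpen): {DoorOpen, Ground, Floor1, Floor2, Moving, DoorClosed}.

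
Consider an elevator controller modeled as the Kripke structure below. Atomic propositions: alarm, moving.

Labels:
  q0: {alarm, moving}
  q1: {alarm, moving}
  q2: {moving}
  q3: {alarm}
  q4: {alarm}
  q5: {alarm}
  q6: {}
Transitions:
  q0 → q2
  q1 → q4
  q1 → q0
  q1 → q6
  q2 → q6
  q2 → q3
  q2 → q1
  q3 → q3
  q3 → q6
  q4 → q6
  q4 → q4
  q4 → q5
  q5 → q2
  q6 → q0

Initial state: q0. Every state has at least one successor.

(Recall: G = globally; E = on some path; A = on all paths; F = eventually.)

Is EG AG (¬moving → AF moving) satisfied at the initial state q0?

States satisfying AG (¬moving → AF moving): ∅.
States satisfying EG AG (¬moving → AF moving): ∅.
No suitable path/successor from q0 witnesses the formula.
q0 ∉ Sat(EG AG (¬moving → AF moving)).

No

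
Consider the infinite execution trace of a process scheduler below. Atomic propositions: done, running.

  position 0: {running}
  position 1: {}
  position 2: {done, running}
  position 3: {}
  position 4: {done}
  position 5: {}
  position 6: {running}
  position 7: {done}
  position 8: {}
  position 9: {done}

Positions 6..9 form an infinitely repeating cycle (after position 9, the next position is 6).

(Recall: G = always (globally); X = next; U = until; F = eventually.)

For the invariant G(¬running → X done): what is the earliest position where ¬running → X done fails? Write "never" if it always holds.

Check ¬running → X done at each position in order: 0 ✓, 1 ✓, 2 ✓, 3 ✓.
At position 4 the labels are {done} and the next position 5 has {}, so ¬running → X done is false there. This is the first violation.

4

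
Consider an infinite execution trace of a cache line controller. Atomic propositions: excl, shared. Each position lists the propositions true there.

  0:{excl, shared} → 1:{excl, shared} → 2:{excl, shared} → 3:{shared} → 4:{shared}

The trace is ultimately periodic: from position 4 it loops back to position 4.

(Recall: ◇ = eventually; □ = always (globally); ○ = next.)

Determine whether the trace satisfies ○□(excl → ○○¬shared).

The position after 0 is 1; □(excl → ○○¬shared) is false there.

Does not hold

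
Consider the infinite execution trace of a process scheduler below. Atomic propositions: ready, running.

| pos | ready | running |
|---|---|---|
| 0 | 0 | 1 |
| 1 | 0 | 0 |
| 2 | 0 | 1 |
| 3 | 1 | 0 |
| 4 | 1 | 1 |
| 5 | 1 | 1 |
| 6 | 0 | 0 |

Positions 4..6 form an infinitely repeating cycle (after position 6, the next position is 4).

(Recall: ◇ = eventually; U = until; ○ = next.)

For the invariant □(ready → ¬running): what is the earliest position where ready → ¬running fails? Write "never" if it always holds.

Check ready → ¬running at each position in order: 0 ✓, 1 ✓, 2 ✓, 3 ✓.
At position 4 the labels are {ready, running}, so ready → ¬running is false there. This is the first violation.

4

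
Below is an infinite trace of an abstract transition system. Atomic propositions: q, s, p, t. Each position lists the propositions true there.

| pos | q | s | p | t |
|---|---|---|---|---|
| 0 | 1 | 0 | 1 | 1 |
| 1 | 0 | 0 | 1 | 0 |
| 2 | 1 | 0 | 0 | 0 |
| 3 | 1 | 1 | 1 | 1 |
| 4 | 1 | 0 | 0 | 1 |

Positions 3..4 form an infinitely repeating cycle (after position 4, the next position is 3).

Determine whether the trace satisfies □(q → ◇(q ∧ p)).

Satisfied

q → ◇(q ∧ p) holds at every position 0..4, and those are all positions ever visited, so □(q → ◇(q ∧ p)) holds.
Positions where q holds: 0, 2, 3, 4.
Check ◇(q ∧ p) at each: 0→ok, 2→ok, 3→ok, 4→ok.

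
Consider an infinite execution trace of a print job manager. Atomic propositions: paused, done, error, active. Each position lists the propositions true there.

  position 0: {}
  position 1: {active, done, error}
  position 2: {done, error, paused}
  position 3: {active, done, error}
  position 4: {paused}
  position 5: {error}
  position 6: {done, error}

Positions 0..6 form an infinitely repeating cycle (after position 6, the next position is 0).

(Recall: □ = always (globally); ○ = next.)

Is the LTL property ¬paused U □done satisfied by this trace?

No

Walking from position 0: at position 2, □done has not yet held and ¬paused fails, so ¬paused U □done is false.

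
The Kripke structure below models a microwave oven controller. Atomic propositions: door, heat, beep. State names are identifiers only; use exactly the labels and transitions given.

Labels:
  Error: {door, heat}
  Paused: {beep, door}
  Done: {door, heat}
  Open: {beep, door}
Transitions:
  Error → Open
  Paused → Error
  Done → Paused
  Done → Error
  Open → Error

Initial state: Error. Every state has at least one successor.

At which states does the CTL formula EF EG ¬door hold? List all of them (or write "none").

States satisfying EG ¬door: ∅.
States satisfying EF EG ¬door: ∅.

none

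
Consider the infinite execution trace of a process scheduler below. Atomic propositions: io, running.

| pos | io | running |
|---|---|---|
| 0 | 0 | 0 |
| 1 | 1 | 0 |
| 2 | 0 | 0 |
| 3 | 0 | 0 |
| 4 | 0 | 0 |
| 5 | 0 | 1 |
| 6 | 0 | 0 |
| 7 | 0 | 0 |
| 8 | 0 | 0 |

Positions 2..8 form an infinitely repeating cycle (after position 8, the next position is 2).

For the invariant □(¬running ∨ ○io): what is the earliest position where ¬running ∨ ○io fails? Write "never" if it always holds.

5

Check ¬running ∨ ○io at each position in order: 0 ✓, 1 ✓, 2 ✓, 3 ✓, 4 ✓.
At position 5 the labels are {running} and the next position 6 has {}, so ¬running ∨ ○io is false there. This is the first violation.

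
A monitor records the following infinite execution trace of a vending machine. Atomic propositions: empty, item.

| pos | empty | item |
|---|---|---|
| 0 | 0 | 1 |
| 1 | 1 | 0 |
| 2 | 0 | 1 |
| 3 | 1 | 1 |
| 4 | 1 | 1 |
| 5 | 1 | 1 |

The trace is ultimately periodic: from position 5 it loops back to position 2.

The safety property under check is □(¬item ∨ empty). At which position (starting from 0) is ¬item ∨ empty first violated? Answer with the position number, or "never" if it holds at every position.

0

At position 0 the labels are {item}, so ¬item ∨ empty is false there. This is the first violation.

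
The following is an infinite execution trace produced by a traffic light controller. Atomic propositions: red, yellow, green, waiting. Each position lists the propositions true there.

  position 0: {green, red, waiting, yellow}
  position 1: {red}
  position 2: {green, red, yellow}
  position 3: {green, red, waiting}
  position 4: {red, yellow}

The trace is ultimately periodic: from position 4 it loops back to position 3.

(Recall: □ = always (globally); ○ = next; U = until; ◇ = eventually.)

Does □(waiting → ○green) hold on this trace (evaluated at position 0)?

Violated

waiting → ○green must hold at every position from 0 onward. It fails at position 0, so □(waiting → ○green) is false.
Positions where waiting holds: 0, 3.
Check ○green at each: 0→fails, 3→fails.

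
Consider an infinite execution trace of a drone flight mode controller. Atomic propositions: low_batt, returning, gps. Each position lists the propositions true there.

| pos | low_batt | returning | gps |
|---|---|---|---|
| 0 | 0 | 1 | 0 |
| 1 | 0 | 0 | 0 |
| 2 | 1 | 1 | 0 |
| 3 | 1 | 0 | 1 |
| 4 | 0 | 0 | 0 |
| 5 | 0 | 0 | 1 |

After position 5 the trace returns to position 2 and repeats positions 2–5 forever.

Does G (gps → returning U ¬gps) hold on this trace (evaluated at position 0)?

No

gps → returning U ¬gps must hold at every position from 0 onward. It fails at position 3, so G (gps → returning U ¬gps) is false.
Positions where gps holds: 3, 5.
Check returning U ¬gps at each: 3→fails, 5→fails.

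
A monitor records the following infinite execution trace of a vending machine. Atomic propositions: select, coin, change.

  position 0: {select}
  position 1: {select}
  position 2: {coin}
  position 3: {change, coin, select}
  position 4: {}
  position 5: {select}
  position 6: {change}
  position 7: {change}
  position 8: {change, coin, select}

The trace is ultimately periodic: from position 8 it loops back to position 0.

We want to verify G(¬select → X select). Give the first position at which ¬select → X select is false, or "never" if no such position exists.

6

Check ¬select → X select at each position in order: 0 ✓, 1 ✓, 2 ✓, 3 ✓, 4 ✓, 5 ✓.
At position 6 the labels are {change} and the next position 7 has {change}, so ¬select → X select is false there. This is the first violation.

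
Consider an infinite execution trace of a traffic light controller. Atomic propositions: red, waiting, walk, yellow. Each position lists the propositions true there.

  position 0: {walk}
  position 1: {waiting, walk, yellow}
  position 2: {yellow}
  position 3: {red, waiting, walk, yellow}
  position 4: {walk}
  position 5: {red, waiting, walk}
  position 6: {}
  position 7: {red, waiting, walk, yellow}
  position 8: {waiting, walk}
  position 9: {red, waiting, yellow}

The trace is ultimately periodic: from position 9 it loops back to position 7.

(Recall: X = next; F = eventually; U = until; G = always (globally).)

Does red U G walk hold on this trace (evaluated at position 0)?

Walking from position 0: at position 0, G walk has not yet held and red fails, so red U G walk is false.

No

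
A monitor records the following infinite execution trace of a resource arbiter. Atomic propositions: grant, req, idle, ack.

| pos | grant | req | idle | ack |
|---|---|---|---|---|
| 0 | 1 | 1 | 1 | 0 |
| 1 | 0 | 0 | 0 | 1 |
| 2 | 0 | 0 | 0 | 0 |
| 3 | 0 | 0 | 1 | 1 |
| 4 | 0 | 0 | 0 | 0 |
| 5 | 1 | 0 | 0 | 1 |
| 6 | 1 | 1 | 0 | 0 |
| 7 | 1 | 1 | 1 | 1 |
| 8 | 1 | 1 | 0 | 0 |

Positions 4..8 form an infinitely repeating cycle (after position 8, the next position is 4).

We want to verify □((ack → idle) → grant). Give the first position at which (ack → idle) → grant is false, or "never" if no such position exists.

2

Check (ack → idle) → grant at each position in order: 0 ✓, 1 ✓.
At position 2 the labels are {}, so (ack → idle) → grant is false there. This is the first violation.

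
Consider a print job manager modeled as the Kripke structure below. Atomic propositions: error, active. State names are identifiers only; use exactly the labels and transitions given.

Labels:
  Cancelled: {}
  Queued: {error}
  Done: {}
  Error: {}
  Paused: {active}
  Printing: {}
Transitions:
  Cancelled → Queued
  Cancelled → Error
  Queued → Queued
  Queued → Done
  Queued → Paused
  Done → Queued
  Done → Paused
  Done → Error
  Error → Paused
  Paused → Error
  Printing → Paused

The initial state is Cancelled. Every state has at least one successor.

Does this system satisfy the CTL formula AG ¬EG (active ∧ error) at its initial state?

Satisfied

States satisfying ¬EG (active ∧ error): {Cancelled, Queued, Done, Error, Paused, Printing}.
States satisfying AG ¬EG (active ∧ error): {Cancelled, Queued, Done, Error, Paused, Printing}.
Every state reachable from Cancelled satisfies ¬EG (active ∧ error).
Cancelled ∈ Sat(AG ¬EG (active ∧ error)).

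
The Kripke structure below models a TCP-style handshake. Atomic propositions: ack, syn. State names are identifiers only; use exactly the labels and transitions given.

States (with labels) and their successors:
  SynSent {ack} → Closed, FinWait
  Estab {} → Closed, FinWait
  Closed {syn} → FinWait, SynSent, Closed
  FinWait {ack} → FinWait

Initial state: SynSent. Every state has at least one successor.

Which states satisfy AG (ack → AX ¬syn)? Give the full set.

{FinWait}

States satisfying ack → AX ¬syn: {Estab, Closed, FinWait}.
States satisfying AG (ack → AX ¬syn): {FinWait}.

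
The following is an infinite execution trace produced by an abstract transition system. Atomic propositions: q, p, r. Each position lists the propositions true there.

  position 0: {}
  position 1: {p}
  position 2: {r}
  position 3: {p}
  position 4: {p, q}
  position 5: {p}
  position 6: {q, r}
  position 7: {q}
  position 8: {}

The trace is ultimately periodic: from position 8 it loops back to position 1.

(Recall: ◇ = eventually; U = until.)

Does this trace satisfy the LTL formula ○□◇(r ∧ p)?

The position after 0 is 1; □◇(r ∧ p) is false there.

Does not hold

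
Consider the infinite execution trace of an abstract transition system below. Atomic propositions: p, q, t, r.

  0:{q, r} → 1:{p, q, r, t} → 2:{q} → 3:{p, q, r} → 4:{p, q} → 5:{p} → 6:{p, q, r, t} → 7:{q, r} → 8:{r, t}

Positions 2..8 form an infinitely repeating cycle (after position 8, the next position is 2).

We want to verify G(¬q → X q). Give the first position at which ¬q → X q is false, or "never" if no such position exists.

¬q → X q holds at every position 0..8, and those are all the positions the trace ever visits, so the invariant G(¬q → X q) is never violated.

never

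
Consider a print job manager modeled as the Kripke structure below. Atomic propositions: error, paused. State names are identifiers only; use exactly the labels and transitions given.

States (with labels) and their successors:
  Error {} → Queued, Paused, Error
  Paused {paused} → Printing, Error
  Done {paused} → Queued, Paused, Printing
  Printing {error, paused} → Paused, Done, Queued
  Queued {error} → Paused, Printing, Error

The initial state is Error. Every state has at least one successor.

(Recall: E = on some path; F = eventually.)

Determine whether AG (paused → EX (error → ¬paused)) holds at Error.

States satisfying paused → EX (error → ¬paused): {Error, Paused, Done, Printing, Queued}.
States satisfying AG (paused → EX (error → ¬paused)): {Error, Paused, Done, Printing, Queued}.
Every state reachable from Error satisfies paused → EX (error → ¬paused).
Error ∈ Sat(AG (paused → EX (error → ¬paused))).

Holds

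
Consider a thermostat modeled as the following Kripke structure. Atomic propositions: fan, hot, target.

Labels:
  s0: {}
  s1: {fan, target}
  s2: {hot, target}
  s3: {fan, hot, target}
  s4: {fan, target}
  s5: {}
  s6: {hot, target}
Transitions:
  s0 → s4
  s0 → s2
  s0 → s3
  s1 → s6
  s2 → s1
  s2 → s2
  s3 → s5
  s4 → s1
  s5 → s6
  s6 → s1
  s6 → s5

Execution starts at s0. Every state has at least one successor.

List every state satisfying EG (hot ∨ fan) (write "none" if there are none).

{s1, s2, s4, s6}

States satisfying hot ∨ fan: {s1, s2, s3, s4, s6}.
States satisfying EG (hot ∨ fan): {s1, s2, s4, s6}.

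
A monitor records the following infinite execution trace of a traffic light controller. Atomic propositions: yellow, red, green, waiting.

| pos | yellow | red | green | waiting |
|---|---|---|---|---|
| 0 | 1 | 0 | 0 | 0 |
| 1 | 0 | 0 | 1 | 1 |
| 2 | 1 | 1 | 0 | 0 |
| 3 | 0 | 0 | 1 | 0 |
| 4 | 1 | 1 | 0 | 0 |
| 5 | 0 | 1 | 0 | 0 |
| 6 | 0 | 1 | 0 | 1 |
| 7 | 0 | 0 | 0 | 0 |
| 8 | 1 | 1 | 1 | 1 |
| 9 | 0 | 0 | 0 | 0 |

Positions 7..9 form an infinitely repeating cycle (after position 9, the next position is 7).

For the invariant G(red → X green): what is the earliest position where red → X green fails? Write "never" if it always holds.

4

Check red → X green at each position in order: 0 ✓, 1 ✓, 2 ✓, 3 ✓.
At position 4 the labels are {red, yellow} and the next position 5 has {red}, so red → X green is false there. This is the first violation.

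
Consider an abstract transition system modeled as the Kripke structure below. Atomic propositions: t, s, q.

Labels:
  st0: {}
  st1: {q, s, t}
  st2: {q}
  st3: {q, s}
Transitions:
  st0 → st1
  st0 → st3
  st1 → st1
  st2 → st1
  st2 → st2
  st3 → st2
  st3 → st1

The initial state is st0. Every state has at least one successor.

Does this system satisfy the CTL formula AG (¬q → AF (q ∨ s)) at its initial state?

Satisfied

States satisfying ¬q → AF (q ∨ s): {st0, st1, st2, st3}.
States satisfying AG (¬q → AF (q ∨ s)): {st0, st1, st2, st3}.
Every state reachable from st0 satisfies ¬q → AF (q ∨ s).
st0 ∈ Sat(AG (¬q → AF (q ∨ s))).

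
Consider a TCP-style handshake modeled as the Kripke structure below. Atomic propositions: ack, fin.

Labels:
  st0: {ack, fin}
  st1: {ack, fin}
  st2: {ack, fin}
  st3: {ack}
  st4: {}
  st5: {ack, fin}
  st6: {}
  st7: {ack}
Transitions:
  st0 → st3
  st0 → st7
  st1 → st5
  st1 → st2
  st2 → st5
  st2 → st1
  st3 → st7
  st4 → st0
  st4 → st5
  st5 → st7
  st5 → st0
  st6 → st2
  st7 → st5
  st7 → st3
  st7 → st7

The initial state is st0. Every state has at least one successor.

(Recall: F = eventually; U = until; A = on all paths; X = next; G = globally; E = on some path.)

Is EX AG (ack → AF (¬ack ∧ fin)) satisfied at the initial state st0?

States satisfying AG (ack → AF (¬ack ∧ fin)): ∅.
States satisfying EX AG (ack → AF (¬ack ∧ fin)): ∅.
No suitable path/successor from st0 witnesses the formula.
st0 ∉ Sat(EX AG (ack → AF (¬ack ∧ fin))).

Does not hold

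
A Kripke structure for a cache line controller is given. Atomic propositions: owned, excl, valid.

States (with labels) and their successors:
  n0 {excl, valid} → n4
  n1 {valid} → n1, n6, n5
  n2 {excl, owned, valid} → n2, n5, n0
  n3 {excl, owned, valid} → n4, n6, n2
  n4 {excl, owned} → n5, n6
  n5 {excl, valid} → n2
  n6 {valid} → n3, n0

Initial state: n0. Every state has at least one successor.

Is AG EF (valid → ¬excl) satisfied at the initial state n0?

States satisfying EF (valid → ¬excl): {n0, n1, n2, n3, n4, n5, n6}.
States satisfying AG EF (valid → ¬excl): {n0, n1, n2, n3, n4, n5, n6}.
Every state reachable from n0 satisfies EF (valid → ¬excl).
n0 ∈ Sat(AG EF (valid → ¬excl)).

Yes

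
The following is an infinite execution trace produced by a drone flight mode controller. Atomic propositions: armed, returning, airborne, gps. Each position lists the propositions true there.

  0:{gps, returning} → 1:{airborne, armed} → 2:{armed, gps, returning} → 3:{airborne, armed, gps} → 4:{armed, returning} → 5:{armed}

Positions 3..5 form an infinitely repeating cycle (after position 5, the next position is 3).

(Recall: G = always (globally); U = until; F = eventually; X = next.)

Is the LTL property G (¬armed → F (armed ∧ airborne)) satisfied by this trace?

Satisfied

¬armed → F (armed ∧ airborne) holds at every position 0..5, and those are all positions ever visited, so G (¬armed → F (armed ∧ airborne)) holds.
Positions where ¬armed holds: 0.
Check F (armed ∧ airborne) at each: 0→ok.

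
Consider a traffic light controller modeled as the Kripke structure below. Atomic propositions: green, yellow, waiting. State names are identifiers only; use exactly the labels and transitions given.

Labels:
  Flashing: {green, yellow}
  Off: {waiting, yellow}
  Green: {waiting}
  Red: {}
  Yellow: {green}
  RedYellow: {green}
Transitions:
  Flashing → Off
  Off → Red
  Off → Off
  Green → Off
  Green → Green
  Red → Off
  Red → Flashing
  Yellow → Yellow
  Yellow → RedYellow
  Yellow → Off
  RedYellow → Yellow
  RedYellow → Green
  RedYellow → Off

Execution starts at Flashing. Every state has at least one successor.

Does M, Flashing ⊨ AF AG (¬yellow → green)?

States satisfying AG (¬yellow → green): ∅.
States satisfying AF AG (¬yellow → green): ∅.
There is a path from Flashing along which AG (¬yellow → green) never holds.
Flashing ∉ Sat(AF AG (¬yellow → green)).

Violated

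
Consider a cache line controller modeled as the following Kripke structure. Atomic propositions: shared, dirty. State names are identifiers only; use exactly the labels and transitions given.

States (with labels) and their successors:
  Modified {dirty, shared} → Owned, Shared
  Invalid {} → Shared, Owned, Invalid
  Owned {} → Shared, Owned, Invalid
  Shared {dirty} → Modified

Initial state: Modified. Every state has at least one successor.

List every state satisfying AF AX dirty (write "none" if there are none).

States satisfying AX dirty: {Shared}.
States satisfying AF AX dirty: {Shared}.

{Shared}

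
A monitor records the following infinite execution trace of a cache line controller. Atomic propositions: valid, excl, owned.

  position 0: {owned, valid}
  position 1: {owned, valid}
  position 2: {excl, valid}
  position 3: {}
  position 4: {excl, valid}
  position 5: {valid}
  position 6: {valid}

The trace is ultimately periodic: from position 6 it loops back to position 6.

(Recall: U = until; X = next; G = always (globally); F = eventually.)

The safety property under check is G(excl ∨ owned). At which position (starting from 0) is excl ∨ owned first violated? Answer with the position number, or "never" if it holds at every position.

3

Check excl ∨ owned at each position in order: 0 ✓, 1 ✓, 2 ✓.
At position 3 the labels are {}, so excl ∨ owned is false there. This is the first violation.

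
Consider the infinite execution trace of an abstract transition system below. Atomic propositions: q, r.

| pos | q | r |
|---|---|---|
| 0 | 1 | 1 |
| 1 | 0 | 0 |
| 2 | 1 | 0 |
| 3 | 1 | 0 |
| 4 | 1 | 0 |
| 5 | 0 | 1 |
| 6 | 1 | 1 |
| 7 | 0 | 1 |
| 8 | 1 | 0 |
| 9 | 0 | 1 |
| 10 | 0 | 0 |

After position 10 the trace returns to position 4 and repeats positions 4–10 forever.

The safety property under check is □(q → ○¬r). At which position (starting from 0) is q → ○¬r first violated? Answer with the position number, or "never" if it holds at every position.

Check q → ○¬r at each position in order: 0 ✓, 1 ✓, 2 ✓, 3 ✓.
At position 4 the labels are {q} and the next position 5 has {r}, so q → ○¬r is false there. This is the first violation.

4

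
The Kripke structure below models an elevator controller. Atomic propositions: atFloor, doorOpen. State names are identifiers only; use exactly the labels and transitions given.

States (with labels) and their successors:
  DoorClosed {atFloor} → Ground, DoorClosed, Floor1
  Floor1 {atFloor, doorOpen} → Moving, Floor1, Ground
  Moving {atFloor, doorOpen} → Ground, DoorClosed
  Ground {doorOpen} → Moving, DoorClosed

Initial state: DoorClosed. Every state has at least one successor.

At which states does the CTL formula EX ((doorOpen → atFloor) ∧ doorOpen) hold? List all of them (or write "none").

States satisfying (doorOpen → atFloor) ∧ doorOpen: {Floor1, Moving}.
States satisfying EX ((doorOpen → atFloor) ∧ doorOpen): {DoorClosed, Floor1, Ground}.

{DoorClosed, Floor1, Ground}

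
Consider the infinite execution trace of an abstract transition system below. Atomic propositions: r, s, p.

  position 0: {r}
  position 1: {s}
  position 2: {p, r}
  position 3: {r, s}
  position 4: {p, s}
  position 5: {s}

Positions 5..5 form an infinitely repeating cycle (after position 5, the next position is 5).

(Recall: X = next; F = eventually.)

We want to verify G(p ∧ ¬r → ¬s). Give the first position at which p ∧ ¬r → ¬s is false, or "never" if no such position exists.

4

Check p ∧ ¬r → ¬s at each position in order: 0 ✓, 1 ✓, 2 ✓, 3 ✓.
At position 4 the labels are {p, s}, so p ∧ ¬r → ¬s is false there. This is the first violation.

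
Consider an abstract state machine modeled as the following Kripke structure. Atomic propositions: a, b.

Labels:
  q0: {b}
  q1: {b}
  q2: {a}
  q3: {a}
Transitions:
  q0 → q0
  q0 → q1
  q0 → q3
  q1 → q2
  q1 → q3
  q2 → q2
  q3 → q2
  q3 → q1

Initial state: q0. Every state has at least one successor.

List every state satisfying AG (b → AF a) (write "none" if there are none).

States satisfying b → AF a: {q1, q2, q3}.
States satisfying AG (b → AF a): {q1, q2, q3}.

{q1, q2, q3}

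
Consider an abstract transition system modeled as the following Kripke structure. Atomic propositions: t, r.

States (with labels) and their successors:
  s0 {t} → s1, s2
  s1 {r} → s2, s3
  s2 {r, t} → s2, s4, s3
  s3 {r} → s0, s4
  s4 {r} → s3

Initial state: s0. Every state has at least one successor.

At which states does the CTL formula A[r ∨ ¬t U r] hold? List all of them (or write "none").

States satisfying r ∨ ¬t: {s1, s2, s3, s4}.
States satisfying r: {s1, s2, s3, s4}.
States satisfying A[r ∨ ¬t U r]: {s1, s2, s3, s4}.

{s1, s2, s3, s4}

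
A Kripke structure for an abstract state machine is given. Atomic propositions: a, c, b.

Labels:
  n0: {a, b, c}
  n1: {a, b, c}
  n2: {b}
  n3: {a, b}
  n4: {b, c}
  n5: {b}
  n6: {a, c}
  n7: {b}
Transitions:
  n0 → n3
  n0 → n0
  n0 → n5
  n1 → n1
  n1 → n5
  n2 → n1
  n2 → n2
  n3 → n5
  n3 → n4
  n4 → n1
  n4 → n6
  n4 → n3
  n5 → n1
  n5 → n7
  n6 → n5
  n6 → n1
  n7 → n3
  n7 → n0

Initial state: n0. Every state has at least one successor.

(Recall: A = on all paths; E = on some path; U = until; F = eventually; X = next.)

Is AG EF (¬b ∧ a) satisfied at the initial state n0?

States satisfying EF (¬b ∧ a): {n0, n1, n2, n3, n4, n5, n6, n7}.
States satisfying AG EF (¬b ∧ a): {n0, n1, n2, n3, n4, n5, n6, n7}.
Every state reachable from n0 satisfies EF (¬b ∧ a).
n0 ∈ Sat(AG EF (¬b ∧ a)).

Yes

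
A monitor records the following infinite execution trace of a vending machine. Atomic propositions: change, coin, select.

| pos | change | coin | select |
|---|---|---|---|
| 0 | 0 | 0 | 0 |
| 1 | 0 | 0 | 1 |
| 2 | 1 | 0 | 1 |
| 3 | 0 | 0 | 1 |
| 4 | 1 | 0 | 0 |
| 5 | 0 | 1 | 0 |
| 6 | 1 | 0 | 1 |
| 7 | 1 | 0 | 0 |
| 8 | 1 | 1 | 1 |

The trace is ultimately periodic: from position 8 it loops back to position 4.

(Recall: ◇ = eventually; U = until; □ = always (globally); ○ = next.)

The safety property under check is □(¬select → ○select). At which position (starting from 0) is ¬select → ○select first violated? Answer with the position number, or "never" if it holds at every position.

Check ¬select → ○select at each position in order: 0 ✓, 1 ✓, 2 ✓, 3 ✓.
At position 4 the labels are {change} and the next position 5 has {coin}, so ¬select → ○select is false there. This is the first violation.

4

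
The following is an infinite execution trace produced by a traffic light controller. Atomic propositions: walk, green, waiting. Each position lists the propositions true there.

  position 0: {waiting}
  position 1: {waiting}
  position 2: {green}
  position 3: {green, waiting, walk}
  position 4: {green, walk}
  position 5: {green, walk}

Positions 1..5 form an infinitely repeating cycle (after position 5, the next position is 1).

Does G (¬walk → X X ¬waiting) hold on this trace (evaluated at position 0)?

Violated

¬walk → X X ¬waiting must hold at every position from 0 onward. It fails at position 1, so G (¬walk → X X ¬waiting) is false.
Positions where ¬walk holds: 0, 1, 2.
Check X X ¬waiting at each: 0→ok, 1→fails, 2→ok.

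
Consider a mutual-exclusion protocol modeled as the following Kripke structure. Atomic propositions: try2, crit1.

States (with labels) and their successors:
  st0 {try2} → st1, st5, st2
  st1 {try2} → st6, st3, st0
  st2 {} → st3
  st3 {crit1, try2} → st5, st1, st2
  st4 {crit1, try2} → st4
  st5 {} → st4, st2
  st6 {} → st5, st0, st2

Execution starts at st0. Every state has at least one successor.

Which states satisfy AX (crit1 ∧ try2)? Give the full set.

{st2, st4}

States satisfying crit1 ∧ try2: {st3, st4}.
States satisfying AX (crit1 ∧ try2): {st2, st4}.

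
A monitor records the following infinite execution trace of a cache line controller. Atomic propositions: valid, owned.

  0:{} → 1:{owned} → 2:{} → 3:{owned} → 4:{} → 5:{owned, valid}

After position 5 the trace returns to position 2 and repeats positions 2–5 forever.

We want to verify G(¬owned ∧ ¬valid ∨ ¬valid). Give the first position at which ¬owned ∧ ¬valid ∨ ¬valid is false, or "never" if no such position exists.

5

Check ¬owned ∧ ¬valid ∨ ¬valid at each position in order: 0 ✓, 1 ✓, 2 ✓, 3 ✓, 4 ✓.
At position 5 the labels are {owned, valid}, so ¬owned ∧ ¬valid ∨ ¬valid is false there. This is the first violation.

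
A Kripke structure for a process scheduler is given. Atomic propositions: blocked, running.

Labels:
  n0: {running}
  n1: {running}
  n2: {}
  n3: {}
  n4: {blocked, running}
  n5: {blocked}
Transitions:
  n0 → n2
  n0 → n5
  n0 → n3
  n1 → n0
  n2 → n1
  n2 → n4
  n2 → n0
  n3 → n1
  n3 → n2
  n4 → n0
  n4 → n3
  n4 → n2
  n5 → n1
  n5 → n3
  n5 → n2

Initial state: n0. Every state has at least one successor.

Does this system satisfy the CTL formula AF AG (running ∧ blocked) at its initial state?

Violated

States satisfying AG (running ∧ blocked): ∅.
States satisfying AF AG (running ∧ blocked): ∅.
There is a path from n0 along which AG (running ∧ blocked) never holds.
n0 ∉ Sat(AF AG (running ∧ blocked)).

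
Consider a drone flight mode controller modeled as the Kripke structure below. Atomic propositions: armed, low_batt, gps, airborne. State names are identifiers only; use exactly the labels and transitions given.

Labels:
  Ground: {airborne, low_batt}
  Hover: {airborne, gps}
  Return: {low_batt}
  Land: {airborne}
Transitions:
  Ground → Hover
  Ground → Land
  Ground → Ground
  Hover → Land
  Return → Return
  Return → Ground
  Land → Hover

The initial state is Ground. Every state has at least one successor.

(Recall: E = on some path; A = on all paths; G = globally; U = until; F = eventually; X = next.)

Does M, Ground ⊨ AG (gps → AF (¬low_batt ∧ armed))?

States satisfying gps → AF (¬low_batt ∧ armed): {Ground, Return, Land}.
States satisfying AG (gps → AF (¬low_batt ∧ armed)): ∅.
Hover is reachable from Ground and violates gps → AF (¬low_batt ∧ armed), so AG fails at Ground.
Ground ∉ Sat(AG (gps → AF (¬low_batt ∧ armed))).

No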